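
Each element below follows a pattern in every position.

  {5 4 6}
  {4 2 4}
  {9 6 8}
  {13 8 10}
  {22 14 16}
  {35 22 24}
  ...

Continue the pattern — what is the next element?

{57 36 38}

First entry: each term is the sum of the two before it; 5, 4, 9, 13, 22, 35 → 57.
Second entry: 4, 2, 6, 8, 14, 22 → 36 (each term is the sum of the two before it).
Third entry: always 2 more than the second entry; 6, 4, 8, 10, 16, 24 → 38.
Putting it together: {57 36 38}.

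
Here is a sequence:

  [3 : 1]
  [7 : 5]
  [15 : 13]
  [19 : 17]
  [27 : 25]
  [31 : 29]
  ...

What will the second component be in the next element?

37

First component: alternating steps +4, +8, +4, +8, …, so 3, 7, 15, 19, 27, 31 → 39.
Second component goes 1, 5, 13, 17, 25, 29 → 37 (always 2 less than the first component).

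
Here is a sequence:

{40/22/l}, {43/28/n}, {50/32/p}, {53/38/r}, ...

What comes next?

First entry: alternating steps +3, +7, +3, +7, …, so 40, 43, 50, 53 → 60.
Second entry: alternating steps +6, +4, +6, +4, …; 22, 28, 32, 38 → 42.
Letter goes l, n, p, r → t (letters move forward 2 places in the alphabet).
Combining the parts gives {60/42/t}.

{60/42/t}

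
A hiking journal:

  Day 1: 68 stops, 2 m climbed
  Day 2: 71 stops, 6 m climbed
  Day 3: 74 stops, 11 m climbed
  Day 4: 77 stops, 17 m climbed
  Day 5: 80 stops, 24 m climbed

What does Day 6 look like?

Stops: +3 each step; 68, 71, 74, 77, 80 → 83.
M climbed: 2, 6, 11, 17, 24 → 32 (differences are 4, 5, 6, … (increasing by 1 each time)).
So the next row is 83 stops, 32 m climbed.

83 stops, 32 m climbed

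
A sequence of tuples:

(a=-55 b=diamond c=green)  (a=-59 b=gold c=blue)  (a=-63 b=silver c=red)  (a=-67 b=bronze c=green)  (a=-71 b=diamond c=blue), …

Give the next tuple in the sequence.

(a=-75 b=gold c=red)

A: -55, -59, -63, -67, -71 → -75 (−4 each step).
B — repeats diamond → gold → silver → bronze: diamond, gold, silver, bronze, diamond → gold.
For the c, repeats green → blue → red: green, blue, red, green, blue → red.
Putting it together: (a=-75 b=gold c=red).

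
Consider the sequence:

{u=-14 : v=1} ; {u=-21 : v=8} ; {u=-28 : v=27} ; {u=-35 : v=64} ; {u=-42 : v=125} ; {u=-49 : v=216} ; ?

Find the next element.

U: -14, -21, -28, -35, -42, -49 → -56 (−7 each step).
V — perfect cubes: 1³, 2³, 3³, …: 1, 8, 27, 64, 125, 216 → 343.
So the next element is {u=-56 : v=343}.

{u=-56 : v=343}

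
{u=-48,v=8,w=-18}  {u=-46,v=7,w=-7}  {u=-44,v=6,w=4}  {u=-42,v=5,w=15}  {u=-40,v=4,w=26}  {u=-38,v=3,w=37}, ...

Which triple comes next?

{u=-36,v=2,w=48}

U: -48, -46, -44, -42, -40, -38 → -36 (+2 each step).
V: −1 each step, so 8, 7, 6, 5, 4, 3 → 2.
W: -18, -7, 4, 15, 26, 37 → 48 (+11 each step).
So the next triple is {u=-36,v=2,w=48}.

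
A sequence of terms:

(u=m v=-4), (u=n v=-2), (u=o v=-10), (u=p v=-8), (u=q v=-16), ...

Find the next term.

U: letters move forward 1 place in the alphabet; m, n, o, p, q → r.
V: alternating steps +2, −8, +2, −8, …, so -4, -2, -10, -8, -16 → -14.
Combining the parts gives (u=r v=-14).

(u=r v=-14)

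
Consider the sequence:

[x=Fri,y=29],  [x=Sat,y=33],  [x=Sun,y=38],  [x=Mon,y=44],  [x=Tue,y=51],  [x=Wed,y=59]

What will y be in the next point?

Y: 29, 33, 38, 44, 51, 59 → 68 (differences are 4, 5, 6, … (increasing by 1 each time)).

68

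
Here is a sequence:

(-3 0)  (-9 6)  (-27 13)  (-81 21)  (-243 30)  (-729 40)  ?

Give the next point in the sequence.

(-2187 51)

For the first component, ×3 each step: -3, -9, -27, -81, -243, -729 → -2187.
Second component goes 0, 6, 13, 21, 30, 40 → 51 (differences are 6, 7, 8, … (increasing by 1 each time)).
Putting it together: (-2187 51).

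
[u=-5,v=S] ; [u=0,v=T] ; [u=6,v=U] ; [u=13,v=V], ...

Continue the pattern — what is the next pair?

U goes -5, 0, 6, 13 → 21 (differences are 5, 6, 7, … (increasing by 1 each time)).
V: S, T, U, V → W (letters move forward 1 place in the alphabet).
Combining the parts gives [u=21,v=W].

[u=21,v=W]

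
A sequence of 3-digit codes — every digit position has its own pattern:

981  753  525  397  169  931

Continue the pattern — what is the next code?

First digit: −2 each step, mod 10; 9, 7, 5, 3, 1, 9 → 7.
Second digit: −3 each step, mod 10; 8, 5, 2, 9, 6, 3 → 0.
Third digit goes 1, 3, 5, 7, 9, 1 → 3 (+2 each step, mod 10).
So the next code is 703.

703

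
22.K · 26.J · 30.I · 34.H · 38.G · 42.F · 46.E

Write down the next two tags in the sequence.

First component: +4 each step; 22, 26, 30, 34, 38, 42, 46 → 50 → 54.
Letter — letters move back 1 place in the alphabet: K, J, I, H, G, F, E → D → C.
So the next two tags are 50.D and 54.C.

50.D then 54.C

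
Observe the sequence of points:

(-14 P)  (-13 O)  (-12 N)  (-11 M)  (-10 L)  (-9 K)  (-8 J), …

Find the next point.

(-7 I)

For the first component, +1 each step: -14, -13, -12, -11, -10, -9, -8 → -7.
Letter: letters move back 1 place in the alphabet, so P, O, N, M, L, K, J → I.
Putting it together: (-7 I).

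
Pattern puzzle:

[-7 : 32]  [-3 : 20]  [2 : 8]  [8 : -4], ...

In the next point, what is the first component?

First component: -7, -3, 2, 8 → 15 (differences are 4, 5, 6, … (increasing by 1 each time)).
Second component goes 32, 20, 8, -4 → -16 (−12 each step).

15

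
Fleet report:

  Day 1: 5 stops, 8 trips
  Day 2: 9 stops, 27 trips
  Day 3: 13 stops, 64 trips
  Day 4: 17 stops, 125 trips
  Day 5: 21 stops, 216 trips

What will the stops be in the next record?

Stops: +4 each step, so 5, 9, 13, 17, 21 → 25.

25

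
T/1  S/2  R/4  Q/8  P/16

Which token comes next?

O/32

Letter goes T, S, R, Q, P → O (letters move back 1 place in the alphabet).
Second component goes 1, 2, 4, 8, 16 → 32 (×2 each step).
So the next token is O/32.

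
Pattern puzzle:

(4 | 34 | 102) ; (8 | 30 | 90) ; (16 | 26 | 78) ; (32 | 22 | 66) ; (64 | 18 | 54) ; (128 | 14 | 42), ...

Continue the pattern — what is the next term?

For the first value, ×2 each step: 4, 8, 16, 32, 64, 128 → 256.
Second value: −4 each step, so 34, 30, 26, 22, 18, 14 → 10.
Third value: 102, 90, 78, 66, 54, 42 → 30 (always 3 × the second value).
So the next term is (256 | 10 | 30).

(256 | 10 | 30)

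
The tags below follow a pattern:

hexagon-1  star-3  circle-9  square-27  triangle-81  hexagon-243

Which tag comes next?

star-729

Shape: repeats hexagon → star → circle → square → triangle; hexagon, star, circle, square, triangle, hexagon → star.
Second component: ×3 each step; 1, 3, 9, 27, 81, 243 → 729.
So the next tag is star-729.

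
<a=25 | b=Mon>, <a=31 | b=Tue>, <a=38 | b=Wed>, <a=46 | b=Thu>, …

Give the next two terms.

A: differences are 6, 7, 8, … (increasing by 1 each time), so 25, 31, 38, 46 → 55 → 65.
B — runs through the weekdays Mon→Sun: Mon, Tue, Wed, Thu → Fri → Sat.
Putting the parts together: <a=55 | b=Fri> and then <a=65 | b=Sat>.

<a=55 | b=Fri>, <a=65 | b=Sat>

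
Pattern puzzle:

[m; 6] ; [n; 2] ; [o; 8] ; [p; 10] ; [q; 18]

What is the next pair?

Letter: letters move forward 1 place in the alphabet, so m, n, o, p, q → r.
Second entry: 6, 2, 8, 10, 18 → 28 (each term is the sum of the two before it).
So the next pair is [r; 28].

[r; 28]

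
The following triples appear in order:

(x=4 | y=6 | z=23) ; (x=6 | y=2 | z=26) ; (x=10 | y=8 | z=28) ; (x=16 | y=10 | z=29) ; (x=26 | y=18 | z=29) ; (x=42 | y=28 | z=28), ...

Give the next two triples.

(x=68 | y=46 | z=26), (x=110 | y=74 | z=23)

X: each term is the sum of the two before it, so 4, 6, 10, 16, 26, 42 → 68 → 110.
Y: each term is the sum of the two before it, so 6, 2, 8, 10, 18, 28 → 46 → 74.
Z: differences are 3, 2, 1, … (decreasing by 1 each time); 23, 26, 28, 29, 29, 28 → 26 → 23.
Putting the parts together: (x=68 | y=46 | z=26) and then (x=110 | y=74 | z=23).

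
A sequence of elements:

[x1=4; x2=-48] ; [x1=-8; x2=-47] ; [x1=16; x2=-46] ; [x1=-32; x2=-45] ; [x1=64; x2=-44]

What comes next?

[x1=-128; x2=-43]

X1 goes 4, -8, 16, -32, 64 → -128 (×(-2) each step).
For the x2, +1 each step: -48, -47, -46, -45, -44 → -43.
So the next element is [x1=-128; x2=-43].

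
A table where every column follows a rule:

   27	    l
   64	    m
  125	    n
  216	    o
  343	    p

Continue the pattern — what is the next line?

512  q

First component: perfect cubes: 3³, 4³, 5³, …; 27, 64, 125, 216, 343 → 512.
Letter: letters move forward 1 place in the alphabet, so l, m, n, o, p → q.
Combining the parts gives 512  q.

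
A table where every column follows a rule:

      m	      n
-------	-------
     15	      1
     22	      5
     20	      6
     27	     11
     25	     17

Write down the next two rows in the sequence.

For the column m, alternating steps +7, −2, +7, −2, …: 15, 22, 20, 27, 25 → 32 → 30.
Column n: 1, 5, 6, 11, 17 → 28 → 45 (each term is the sum of the two before it).
Putting the parts together: 32  28 and then 30  45.

32  28; 30  45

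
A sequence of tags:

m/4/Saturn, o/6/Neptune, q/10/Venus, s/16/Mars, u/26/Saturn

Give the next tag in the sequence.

w/42/Neptune

Letter: m, o, q, s, u → w (letters move forward 2 places in the alphabet).
Second component goes 4, 6, 10, 16, 26 → 42 (each term is the sum of the two before it).
Planet goes Saturn, Neptune, Venus, Mars, Saturn → Neptune (repeats Saturn → Neptune → Venus → Mars).
Putting it together: w/42/Neptune.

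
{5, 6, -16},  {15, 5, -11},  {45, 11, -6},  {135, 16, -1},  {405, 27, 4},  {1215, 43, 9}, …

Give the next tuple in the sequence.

{3645, 70, 14}

First slot goes 5, 15, 45, 135, 405, 1215 → 3645 (×3 each step).
Second slot: 6, 5, 11, 16, 27, 43 → 70 (each term is the sum of the two before it).
Third slot: +5 each step, so -16, -11, -6, -1, 4, 9 → 14.
Putting it together: {3645, 70, 14}.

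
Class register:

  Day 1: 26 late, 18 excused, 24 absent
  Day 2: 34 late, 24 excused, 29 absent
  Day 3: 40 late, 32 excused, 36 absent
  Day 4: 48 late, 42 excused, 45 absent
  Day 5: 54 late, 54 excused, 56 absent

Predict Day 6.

Late: alternating steps +8, +6, +8, +6, …; 26, 34, 40, 48, 54 → 62.
Excused: differences are 6, 8, 10, … (increasing by 2 each time); 18, 24, 32, 42, 54 → 68.
Absent goes 24, 29, 36, 45, 56 → 69 (differences are 5, 7, 9, … (increasing by 2 each time)).
So the next record is 62 late, 68 excused, 69 absent.

62 late, 68 excused, 69 absent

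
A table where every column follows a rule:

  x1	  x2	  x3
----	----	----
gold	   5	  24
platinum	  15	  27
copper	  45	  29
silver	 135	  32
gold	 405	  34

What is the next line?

Column x1: repeats gold → platinum → copper → silver, so gold, platinum, copper, silver, gold → platinum.
Column x2 — ×3 each step: 5, 15, 45, 135, 405 → 1215.
For the column x3, alternating steps +3, +2, +3, +2, …: 24, 27, 29, 32, 34 → 37.
Putting it together: platinum  1215  37.

platinum  1215  37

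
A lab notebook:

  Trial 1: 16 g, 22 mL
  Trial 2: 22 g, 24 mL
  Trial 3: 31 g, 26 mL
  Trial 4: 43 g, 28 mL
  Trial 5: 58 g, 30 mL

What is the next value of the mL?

G: differences are 6, 9, 12, … (increasing by 3 each time), so 16, 22, 31, 43, 58 → 76.
ML goes 22, 24, 26, 28, 30 → 32 (+2 each step).

32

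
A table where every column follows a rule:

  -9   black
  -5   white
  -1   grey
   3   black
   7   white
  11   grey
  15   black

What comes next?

19  white

First component: -9, -5, -1, 3, 7, 11, 15 → 19 (+4 each step).
Shade: repeats black → white → grey; black, white, grey, black, white, grey, black → white.
Combining the parts gives 19  white.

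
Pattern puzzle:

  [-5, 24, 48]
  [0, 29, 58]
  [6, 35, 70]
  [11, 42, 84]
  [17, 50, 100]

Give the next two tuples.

First slot — alternating steps +5, +6, +5, +6, …: -5, 0, 6, 11, 17 → 22 → 28.
Second slot: differences are 5, 6, 7, … (increasing by 1 each time), so 24, 29, 35, 42, 50 → 59 → 69.
For the third slot, always 2 × the second slot: 48, 58, 70, 84, 100 → 118 → 138.
Putting the parts together: [22, 59, 118] and then [28, 69, 138].

[22, 59, 118], [28, 69, 138]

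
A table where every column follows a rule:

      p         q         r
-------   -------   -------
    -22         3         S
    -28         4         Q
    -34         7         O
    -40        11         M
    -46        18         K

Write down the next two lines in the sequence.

Column p: -22, -28, -34, -40, -46 → -52 → -58 (−6 each step).
Column q: 3, 4, 7, 11, 18 → 29 → 47 (each term is the sum of the two before it).
Column r: letters move back 2 places in the alphabet; S, Q, O, M, K → I → G.
So the next two lines are -52  29  I and -58  47  G.

-52  29  I; -58  47  G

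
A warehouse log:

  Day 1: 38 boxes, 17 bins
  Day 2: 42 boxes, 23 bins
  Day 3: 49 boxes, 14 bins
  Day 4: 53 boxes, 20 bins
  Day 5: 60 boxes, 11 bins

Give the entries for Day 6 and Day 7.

Boxes: alternating steps +4, +7, +4, +7, …, so 38, 42, 49, 53, 60 → 64 → 71.
For the bins, alternating steps +6, −9, +6, −9, …: 17, 23, 14, 20, 11 → 17 → 8.
Putting the parts together: 64 boxes, 17 bins and then 71 boxes, 8 bins.

64 boxes, 17 bins; 71 boxes, 8 bins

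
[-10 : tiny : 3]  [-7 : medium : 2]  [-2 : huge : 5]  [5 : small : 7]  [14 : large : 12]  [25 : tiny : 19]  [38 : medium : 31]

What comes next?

First entry goes -10, -7, -2, 5, 14, 25, 38 → 53 (differences are 3, 5, 7, … (increasing by 2 each time)).
Size: repeats tiny → medium → huge → small → large, so tiny, medium, huge, small, large, tiny, medium → huge.
Third entry: 3, 2, 5, 7, 12, 19, 31 → 50 (each term is the sum of the two before it).
Putting it together: [53 : huge : 50].

[53 : huge : 50]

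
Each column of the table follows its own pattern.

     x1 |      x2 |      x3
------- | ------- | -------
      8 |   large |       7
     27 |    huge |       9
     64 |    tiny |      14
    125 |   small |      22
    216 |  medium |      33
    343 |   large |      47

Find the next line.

512  huge  64

Column x1: perfect cubes: 2³, 3³, 4³, …; 8, 27, 64, 125, 216, 343 → 512.
Column x2: repeats large → huge → tiny → small → medium; large, huge, tiny, small, medium, large → huge.
Column x3 goes 7, 9, 14, 22, 33, 47 → 64 (differences are 2, 5, 8, … (increasing by 3 each time)).
Putting it together: 512  huge  64.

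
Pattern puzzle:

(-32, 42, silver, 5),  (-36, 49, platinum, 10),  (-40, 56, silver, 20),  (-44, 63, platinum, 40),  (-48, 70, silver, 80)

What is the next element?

For the first part, −4 each step: -32, -36, -40, -44, -48 → -52.
Second part: +7 each step; 42, 49, 56, 63, 70 → 77.
Metal: silver, platinum, silver, platinum, silver → platinum (alternates silver ↔ platinum).
Fourth part — ×2 each step: 5, 10, 20, 40, 80 → 160.
Combining the parts gives (-52, 77, platinum, 160).

(-52, 77, platinum, 160)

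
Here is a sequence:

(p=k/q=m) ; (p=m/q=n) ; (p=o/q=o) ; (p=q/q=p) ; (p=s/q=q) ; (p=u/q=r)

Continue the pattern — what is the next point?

(p=w/q=s)

P — letters move forward 2 places in the alphabet: k, m, o, q, s, u → w.
Q: letters move forward 1 place in the alphabet; m, n, o, p, q, r → s.
Putting it together: (p=w/q=s).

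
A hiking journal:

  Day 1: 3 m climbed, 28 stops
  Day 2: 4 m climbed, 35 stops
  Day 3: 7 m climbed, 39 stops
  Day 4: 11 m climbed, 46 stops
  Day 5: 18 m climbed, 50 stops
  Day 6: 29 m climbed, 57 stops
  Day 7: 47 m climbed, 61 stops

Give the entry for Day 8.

M climbed: 3, 4, 7, 11, 18, 29, 47 → 76 (each term is the sum of the two before it).
Stops — alternating steps +7, +4, +7, +4, …: 28, 35, 39, 46, 50, 57, 61 → 68.
Combining the parts gives 76 m climbed, 68 stops.

76 m climbed, 68 stops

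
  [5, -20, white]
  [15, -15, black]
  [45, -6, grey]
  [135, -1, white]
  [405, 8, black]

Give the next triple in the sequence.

[1215, 13, grey]

First coordinate goes 5, 15, 45, 135, 405 → 1215 (×3 each step).
For the second coordinate, alternating steps +5, +9, +5, +9, …: -20, -15, -6, -1, 8 → 13.
Shade: repeats white → black → grey; white, black, grey, white, black → grey.
Putting it together: [1215, 13, grey].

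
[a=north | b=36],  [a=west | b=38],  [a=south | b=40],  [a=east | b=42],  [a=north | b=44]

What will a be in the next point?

A goes north, west, south, east, north → west (repeats north → west → south → east).

west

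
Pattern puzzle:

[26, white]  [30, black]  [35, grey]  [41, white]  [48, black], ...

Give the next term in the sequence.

First component: differences are 4, 5, 6, … (increasing by 1 each time); 26, 30, 35, 41, 48 → 56.
For the shade, repeats white → black → grey: white, black, grey, white, black → grey.
So the next term is [56, grey].

[56, grey]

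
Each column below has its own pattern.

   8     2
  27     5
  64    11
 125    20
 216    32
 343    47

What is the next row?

512  65

First component — perfect cubes: 2³, 3³, 4³, …: 8, 27, 64, 125, 216, 343 → 512.
Second component: 2, 5, 11, 20, 32, 47 → 65 (differences are 3, 6, 9, … (increasing by 3 each time)).
So the next row is 512  65.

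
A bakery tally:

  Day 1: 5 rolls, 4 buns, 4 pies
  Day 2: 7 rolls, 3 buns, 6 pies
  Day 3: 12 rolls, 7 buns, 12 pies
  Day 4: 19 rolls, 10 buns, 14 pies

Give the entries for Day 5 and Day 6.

31 rolls, 17 buns, 20 pies; 50 rolls, 27 buns, 22 pies

For the rolls, each term is the sum of the two before it: 5, 7, 12, 19 → 31 → 50.
Buns goes 4, 3, 7, 10 → 17 → 27 (each term is the sum of the two before it).
Pies goes 4, 6, 12, 14 → 20 → 22 (alternating steps +2, +6, +2, +6, …).
Putting the parts together: 31 rolls, 17 buns, 20 pies and then 50 rolls, 27 buns, 22 pies.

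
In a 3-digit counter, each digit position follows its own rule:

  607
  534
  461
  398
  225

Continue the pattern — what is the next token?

152

For the first digit, −1 each step, mod 10: 6, 5, 4, 3, 2 → 1.
Second digit: +3 each step, mod 10, so 0, 3, 6, 9, 2 → 5.
Third digit goes 7, 4, 1, 8, 5 → 2 (−3 each step, mod 10).
So the next token is 152.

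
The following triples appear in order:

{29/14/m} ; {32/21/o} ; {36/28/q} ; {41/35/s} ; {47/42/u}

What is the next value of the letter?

w

Letter goes m, o, q, s, u → w (letters move forward 2 places in the alphabet).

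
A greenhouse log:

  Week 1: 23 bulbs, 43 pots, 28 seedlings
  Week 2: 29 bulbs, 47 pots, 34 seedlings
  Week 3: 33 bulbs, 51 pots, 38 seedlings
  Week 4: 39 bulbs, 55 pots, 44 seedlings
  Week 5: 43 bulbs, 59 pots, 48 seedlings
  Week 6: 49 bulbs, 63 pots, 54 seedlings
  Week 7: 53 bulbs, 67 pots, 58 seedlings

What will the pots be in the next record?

Bulbs goes 23, 29, 33, 39, 43, 49, 53 → 59 (alternating steps +6, +4, +6, +4, …).
Pots goes 43, 47, 51, 55, 59, 63, 67 → 71 (+4 each step).
Seedlings: always 5 more than the bulbs, so 28, 34, 38, 44, 48, 54, 58 → 64.

71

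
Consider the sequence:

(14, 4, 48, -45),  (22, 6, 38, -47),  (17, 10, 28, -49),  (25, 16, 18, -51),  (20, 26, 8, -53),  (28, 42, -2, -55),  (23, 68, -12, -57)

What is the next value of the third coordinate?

-22

Third coordinate: 48, 38, 28, 18, 8, -2, -12 → -22 (−10 each step).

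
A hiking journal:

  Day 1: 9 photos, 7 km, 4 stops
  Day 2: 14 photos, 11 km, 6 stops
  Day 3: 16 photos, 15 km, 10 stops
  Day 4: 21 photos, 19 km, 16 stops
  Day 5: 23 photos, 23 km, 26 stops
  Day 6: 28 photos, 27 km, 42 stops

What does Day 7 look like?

30 photos, 31 km, 68 stops

Photos: 9, 14, 16, 21, 23, 28 → 30 (alternating steps +5, +2, +5, +2, …).
Km goes 7, 11, 15, 19, 23, 27 → 31 (+4 each step).
Stops: 4, 6, 10, 16, 26, 42 → 68 (each term is the sum of the two before it).
So the next row is 30 photos, 31 km, 68 stops.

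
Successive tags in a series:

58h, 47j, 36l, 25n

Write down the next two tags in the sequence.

First component — −11 each step: 58, 47, 36, 25 → 14 → 3.
Letter — letters move forward 2 places in the alphabet: h, j, l, n → p → r.
So the next two tags are 14p and 3r.

14p then 3r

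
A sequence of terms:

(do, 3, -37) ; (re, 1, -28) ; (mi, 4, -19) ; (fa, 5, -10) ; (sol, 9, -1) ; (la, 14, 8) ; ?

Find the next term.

Note — runs through the solfège scale do→ti: do, re, mi, fa, sol, la → ti.
Second slot goes 3, 1, 4, 5, 9, 14 → 23 (each term is the sum of the two before it).
Third slot goes -37, -28, -19, -10, -1, 8 → 17 (+9 each step).
Combining the parts gives (ti, 23, 17).

(ti, 23, 17)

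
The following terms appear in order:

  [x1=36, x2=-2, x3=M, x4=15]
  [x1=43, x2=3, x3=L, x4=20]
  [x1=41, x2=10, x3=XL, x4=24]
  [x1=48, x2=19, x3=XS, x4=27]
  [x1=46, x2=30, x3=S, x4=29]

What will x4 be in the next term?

X4 — differences are 5, 4, 3, … (decreasing by 1 each time): 15, 20, 24, 27, 29 → 30.

30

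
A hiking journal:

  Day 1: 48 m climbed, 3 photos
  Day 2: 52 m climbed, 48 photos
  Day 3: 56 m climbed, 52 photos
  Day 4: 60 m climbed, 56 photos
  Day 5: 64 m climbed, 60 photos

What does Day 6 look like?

M climbed — +4 each step: 48, 52, 56, 60, 64 → 68.
Photos: always the previous value of the m climbed, so 3, 48, 52, 56, 60 → 64.
Putting it together: 68 m climbed, 64 photos.

68 m climbed, 64 photos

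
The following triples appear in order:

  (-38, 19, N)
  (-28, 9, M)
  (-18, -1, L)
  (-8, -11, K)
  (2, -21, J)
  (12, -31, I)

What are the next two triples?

(22, -41, H), (32, -51, G)

First part: +10 each step; -38, -28, -18, -8, 2, 12 → 22 → 32.
Second part: together with the first part always sums to -19; 19, 9, -1, -11, -21, -31 → -41 → -51.
Letter: N, M, L, K, J, I → H → G (letters move back 1 place in the alphabet).
So the next two triples are (22, -41, H) and (32, -51, G).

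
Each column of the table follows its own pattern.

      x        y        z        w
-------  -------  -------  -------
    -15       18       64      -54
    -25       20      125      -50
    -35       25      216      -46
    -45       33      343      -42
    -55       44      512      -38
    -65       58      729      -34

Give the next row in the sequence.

Column x goes -15, -25, -35, -45, -55, -65 → -75 (−10 each step).
Column y — differences are 2, 5, 8, … (increasing by 3 each time): 18, 20, 25, 33, 44, 58 → 75.
Column z: 64, 125, 216, 343, 512, 729 → 1000 (perfect cubes: 4³, 5³, 6³, …).
Column w goes -54, -50, -46, -42, -38, -34 → -30 (+4 each step).
Putting it together: -75  75  1000  -30.

-75  75  1000  -30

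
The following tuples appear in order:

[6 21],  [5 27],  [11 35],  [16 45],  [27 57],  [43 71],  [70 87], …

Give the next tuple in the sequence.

[113 105]

First coordinate — each term is the sum of the two before it: 6, 5, 11, 16, 27, 43, 70 → 113.
Second coordinate: 21, 27, 35, 45, 57, 71, 87 → 105 (differences are 6, 8, 10, … (increasing by 2 each time)).
Putting it together: [113 105].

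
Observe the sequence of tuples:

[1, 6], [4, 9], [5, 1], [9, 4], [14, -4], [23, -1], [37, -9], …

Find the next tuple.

First component — each term is the sum of the two before it: 1, 4, 5, 9, 14, 23, 37 → 60.
For the second component, alternating steps +3, −8, +3, −8, …: 6, 9, 1, 4, -4, -1, -9 → -6.
Combining the parts gives [60, -6].

[60, -6]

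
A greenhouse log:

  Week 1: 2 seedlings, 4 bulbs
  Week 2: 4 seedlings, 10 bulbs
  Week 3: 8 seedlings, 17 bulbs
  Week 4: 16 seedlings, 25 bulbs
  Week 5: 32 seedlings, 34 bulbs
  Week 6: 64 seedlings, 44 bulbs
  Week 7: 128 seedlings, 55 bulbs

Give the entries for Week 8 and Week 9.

256 seedlings, 67 bulbs; 512 seedlings, 80 bulbs

Seedlings: 2, 4, 8, 16, 32, 64, 128 → 256 → 512 (×2 each step).
For the bulbs, differences are 6, 7, 8, … (increasing by 1 each time): 4, 10, 17, 25, 34, 44, 55 → 67 → 80.
So the next two rows are 256 seedlings, 67 bulbs and 512 seedlings, 80 bulbs.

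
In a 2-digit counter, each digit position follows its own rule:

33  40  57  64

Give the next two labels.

71 then 88

First digit: +1 each step, mod 10; 3, 4, 5, 6 → 7 → 8.
Second digit: −3 each step, mod 10, so 3, 0, 7, 4 → 1 → 8.
Putting the parts together: 71 and then 88.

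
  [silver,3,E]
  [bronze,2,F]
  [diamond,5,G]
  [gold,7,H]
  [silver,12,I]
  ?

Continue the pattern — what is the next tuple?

Rank — repeats silver → bronze → diamond → gold: silver, bronze, diamond, gold, silver → bronze.
Second coordinate: each term is the sum of the two before it; 3, 2, 5, 7, 12 → 19.
For the letter, letters move forward 1 place in the alphabet: E, F, G, H, I → J.
Combining the parts gives [bronze,19,J].

[bronze,19,J]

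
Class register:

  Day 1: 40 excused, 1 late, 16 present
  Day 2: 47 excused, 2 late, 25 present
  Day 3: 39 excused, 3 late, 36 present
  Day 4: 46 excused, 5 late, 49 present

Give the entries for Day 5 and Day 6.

38 excused, 8 late, 64 present; 45 excused, 13 late, 81 present

For the excused, alternating steps +7, −8, +7, −8, …: 40, 47, 39, 46 → 38 → 45.
Late: each term is the sum of the two before it, so 1, 2, 3, 5 → 8 → 13.
Present: perfect squares: 4², 5², 6², …; 16, 25, 36, 49 → 64 → 81.
Putting the parts together: 38 excused, 8 late, 64 present and then 45 excused, 13 late, 81 present.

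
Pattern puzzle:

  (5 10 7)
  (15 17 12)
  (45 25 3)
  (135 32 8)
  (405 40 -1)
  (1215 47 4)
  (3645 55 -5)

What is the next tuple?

First slot: ×3 each step; 5, 15, 45, 135, 405, 1215, 3645 → 10935.
Second slot — alternating steps +7, +8, +7, +8, …: 10, 17, 25, 32, 40, 47, 55 → 62.
For the third slot, alternating steps +5, −9, +5, −9, …: 7, 12, 3, 8, -1, 4, -5 → 0.
Putting it together: (10935 62 0).

(10935 62 0)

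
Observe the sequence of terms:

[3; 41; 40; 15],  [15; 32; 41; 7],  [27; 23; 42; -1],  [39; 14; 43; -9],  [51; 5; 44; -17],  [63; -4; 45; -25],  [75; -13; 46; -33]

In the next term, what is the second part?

Second part: −9 each step, so 41, 32, 23, 14, 5, -4, -13 → -22.

-22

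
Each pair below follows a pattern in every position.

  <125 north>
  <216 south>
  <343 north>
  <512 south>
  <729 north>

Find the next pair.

First part — perfect cubes: 5³, 6³, 7³, …: 125, 216, 343, 512, 729 → 1000.
Direction goes north, south, north, south, north → south (alternates north ↔ south).
Combining the parts gives <1000 south>.

<1000 south>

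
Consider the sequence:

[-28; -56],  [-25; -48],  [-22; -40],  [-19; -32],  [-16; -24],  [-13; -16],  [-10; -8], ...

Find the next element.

[-7; 0]

First component: +3 each step, so -28, -25, -22, -19, -16, -13, -10 → -7.
Second component: +8 each step; -56, -48, -40, -32, -24, -16, -8 → 0.
Putting it together: [-7; 0].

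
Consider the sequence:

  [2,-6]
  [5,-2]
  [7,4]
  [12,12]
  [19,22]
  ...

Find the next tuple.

[31,34]

First part goes 2, 5, 7, 12, 19 → 31 (each term is the sum of the two before it).
For the second part, differences are 4, 6, 8, … (increasing by 2 each time): -6, -2, 4, 12, 22 → 34.
Putting it together: [31,34].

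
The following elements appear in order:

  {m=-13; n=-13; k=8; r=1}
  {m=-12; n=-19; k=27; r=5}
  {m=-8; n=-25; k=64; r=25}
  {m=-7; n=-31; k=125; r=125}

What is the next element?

{m=-3; n=-37; k=216; r=625}

M: alternating steps +1, +4, +1, +4, …; -13, -12, -8, -7 → -3.
For the n, −6 each step: -13, -19, -25, -31 → -37.
K: perfect cubes: 2³, 3³, 4³, …, so 8, 27, 64, 125 → 216.
R: ×5 each step; 1, 5, 25, 125 → 625.
So the next element is {m=-3; n=-37; k=216; r=625}.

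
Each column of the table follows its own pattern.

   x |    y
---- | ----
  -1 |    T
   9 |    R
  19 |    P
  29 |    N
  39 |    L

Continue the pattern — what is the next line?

For the column x, +10 each step: -1, 9, 19, 29, 39 → 49.
Column y: T, R, P, N, L → J (letters move back 2 places in the alphabet).
So the next line is 49  J.

49  J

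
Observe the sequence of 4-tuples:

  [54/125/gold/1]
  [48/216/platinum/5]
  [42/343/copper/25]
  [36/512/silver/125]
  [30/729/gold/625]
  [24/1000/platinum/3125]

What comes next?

For the first part, −6 each step: 54, 48, 42, 36, 30, 24 → 18.
Second part: 125, 216, 343, 512, 729, 1000 → 1331 (perfect cubes: 5³, 6³, 7³, …).
Metal goes gold, platinum, copper, silver, gold, platinum → copper (repeats gold → platinum → copper → silver).
Fourth part goes 1, 5, 25, 125, 625, 3125 → 15625 (×5 each step).
Combining the parts gives [18/1331/copper/15625].

[18/1331/copper/15625]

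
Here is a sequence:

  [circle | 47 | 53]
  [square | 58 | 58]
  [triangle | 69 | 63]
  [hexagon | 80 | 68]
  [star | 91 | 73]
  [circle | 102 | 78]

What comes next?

Shape — repeats circle → square → triangle → hexagon → star: circle, square, triangle, hexagon, star, circle → square.
Second part: +11 each step, so 47, 58, 69, 80, 91, 102 → 113.
Third part: 53, 58, 63, 68, 73, 78 → 83 (+5 each step).
Putting it together: [square | 113 | 83].

[square | 113 | 83]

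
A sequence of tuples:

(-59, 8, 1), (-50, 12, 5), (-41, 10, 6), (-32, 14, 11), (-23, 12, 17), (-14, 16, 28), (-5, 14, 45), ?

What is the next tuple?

First coordinate goes -59, -50, -41, -32, -23, -14, -5 → 4 (+9 each step).
Second coordinate: 8, 12, 10, 14, 12, 16, 14 → 18 (alternating steps +4, −2, +4, −2, …).
Third coordinate: each term is the sum of the two before it; 1, 5, 6, 11, 17, 28, 45 → 73.
Combining the parts gives (4, 18, 73).

(4, 18, 73)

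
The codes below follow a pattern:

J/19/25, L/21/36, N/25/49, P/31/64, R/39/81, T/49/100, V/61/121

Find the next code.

X/75/144

Letter: J, L, N, P, R, T, V → X (letters move forward 2 places in the alphabet).
Second component: differences are 2, 4, 6, … (increasing by 2 each time), so 19, 21, 25, 31, 39, 49, 61 → 75.
Third component goes 25, 36, 49, 64, 81, 100, 121 → 144 (perfect squares: 5², 6², 7², …).
Putting it together: X/75/144.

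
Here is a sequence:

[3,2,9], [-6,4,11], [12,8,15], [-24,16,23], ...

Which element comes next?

[48,32,39]

First slot goes 3, -6, 12, -24 → 48 (×(-2) each step).
Second slot goes 2, 4, 8, 16 → 32 (×2 each step).
Third slot: always 7 more than the second slot; 9, 11, 15, 23 → 39.
So the next element is [48,32,39].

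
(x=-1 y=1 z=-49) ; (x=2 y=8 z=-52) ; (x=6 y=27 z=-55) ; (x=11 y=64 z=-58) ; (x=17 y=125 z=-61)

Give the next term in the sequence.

(x=24 y=216 z=-64)

X: -1, 2, 6, 11, 17 → 24 (differences are 3, 4, 5, … (increasing by 1 each time)).
Y: perfect cubes: 1³, 2³, 3³, …, so 1, 8, 27, 64, 125 → 216.
Z goes -49, -52, -55, -58, -61 → -64 (−3 each step).
So the next term is (x=24 y=216 z=-64).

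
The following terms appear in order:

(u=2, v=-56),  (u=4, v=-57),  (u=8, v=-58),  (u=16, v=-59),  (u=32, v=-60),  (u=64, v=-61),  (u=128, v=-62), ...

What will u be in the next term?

For the u, ×2 each step: 2, 4, 8, 16, 32, 64, 128 → 256.

256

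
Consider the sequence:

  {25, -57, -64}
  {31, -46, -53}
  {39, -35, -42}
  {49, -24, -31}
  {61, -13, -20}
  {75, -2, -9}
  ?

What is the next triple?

First value goes 25, 31, 39, 49, 61, 75 → 91 (differences are 6, 8, 10, … (increasing by 2 each time)).
Second value — +11 each step: -57, -46, -35, -24, -13, -2 → 9.
Third value: always 7 less than the second value, so -64, -53, -42, -31, -20, -9 → 2.
So the next triple is {91, 9, 2}.

{91, 9, 2}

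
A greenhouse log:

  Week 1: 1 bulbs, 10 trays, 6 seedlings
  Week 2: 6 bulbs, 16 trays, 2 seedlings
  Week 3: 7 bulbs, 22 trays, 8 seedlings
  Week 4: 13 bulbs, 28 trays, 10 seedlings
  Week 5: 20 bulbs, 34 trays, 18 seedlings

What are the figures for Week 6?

33 bulbs, 40 trays, 28 seedlings

Bulbs goes 1, 6, 7, 13, 20 → 33 (each term is the sum of the two before it).
Trays goes 10, 16, 22, 28, 34 → 40 (+6 each step).
Seedlings: 6, 2, 8, 10, 18 → 28 (each term is the sum of the two before it).
Putting it together: 33 bulbs, 40 trays, 28 seedlings.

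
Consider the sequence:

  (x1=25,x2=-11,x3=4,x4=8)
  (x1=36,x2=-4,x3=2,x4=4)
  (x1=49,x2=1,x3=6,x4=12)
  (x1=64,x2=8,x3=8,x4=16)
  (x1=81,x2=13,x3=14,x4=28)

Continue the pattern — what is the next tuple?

(x1=100,x2=20,x3=22,x4=44)

X1 goes 25, 36, 49, 64, 81 → 100 (perfect squares: 5², 6², 7², …).
X2: alternating steps +7, +5, +7, +5, …; -11, -4, 1, 8, 13 → 20.
X3: 4, 2, 6, 8, 14 → 22 (each term is the sum of the two before it).
X4: always 2 × the x3; 8, 4, 12, 16, 28 → 44.
So the next tuple is (x1=100,x2=20,x3=22,x4=44).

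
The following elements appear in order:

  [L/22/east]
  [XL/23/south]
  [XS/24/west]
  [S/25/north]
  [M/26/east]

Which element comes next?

Size: runs through clothing sizes XS→XL, so L, XL, XS, S, M → L.
For the second slot, +1 each step: 22, 23, 24, 25, 26 → 27.
Direction: repeats east → south → west → north, so east, south, west, north, east → south.
Combining the parts gives [L/27/south].

[L/27/south]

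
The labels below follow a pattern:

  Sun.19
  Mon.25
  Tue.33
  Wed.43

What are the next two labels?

Day: runs through the weekdays Mon→Sun, so Sun, Mon, Tue, Wed → Thu → Fri.
Second component — differences are 6, 8, 10, … (increasing by 2 each time): 19, 25, 33, 43 → 55 → 69.
So the next two labels are Thu.55 and Fri.69.

Thu.55, Fri.69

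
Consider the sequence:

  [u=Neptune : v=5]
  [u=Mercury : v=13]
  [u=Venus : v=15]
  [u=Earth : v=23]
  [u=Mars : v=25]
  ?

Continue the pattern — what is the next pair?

U: runs through the planets Mercury→Neptune, so Neptune, Mercury, Venus, Earth, Mars → Jupiter.
V: 5, 13, 15, 23, 25 → 33 (alternating steps +8, +2, +8, +2, …).
Combining the parts gives [u=Jupiter : v=33].

[u=Jupiter : v=33]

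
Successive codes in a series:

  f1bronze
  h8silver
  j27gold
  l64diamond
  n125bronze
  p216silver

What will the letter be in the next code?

r

For the letter, letters move forward 2 places in the alphabet: f, h, j, l, n, p → r.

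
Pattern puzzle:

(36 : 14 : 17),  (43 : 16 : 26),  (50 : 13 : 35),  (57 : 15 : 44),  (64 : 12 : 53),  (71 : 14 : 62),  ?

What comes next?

(78 : 11 : 71)

First coordinate: +7 each step; 36, 43, 50, 57, 64, 71 → 78.
Second coordinate: alternating steps +2, −3, +2, −3, …, so 14, 16, 13, 15, 12, 14 → 11.
Third coordinate: +9 each step; 17, 26, 35, 44, 53, 62 → 71.
Combining the parts gives (78 : 11 : 71).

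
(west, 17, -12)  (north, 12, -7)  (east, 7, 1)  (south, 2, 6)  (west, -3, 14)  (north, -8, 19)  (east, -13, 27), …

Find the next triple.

Direction — repeats west → north → east → south: west, north, east, south, west, north, east → south.
Second coordinate — −5 each step: 17, 12, 7, 2, -3, -8, -13 → -18.
Third coordinate — alternating steps +5, +8, +5, +8, …: -12, -7, 1, 6, 14, 19, 27 → 32.
Combining the parts gives (south, -18, 32).

(south, -18, 32)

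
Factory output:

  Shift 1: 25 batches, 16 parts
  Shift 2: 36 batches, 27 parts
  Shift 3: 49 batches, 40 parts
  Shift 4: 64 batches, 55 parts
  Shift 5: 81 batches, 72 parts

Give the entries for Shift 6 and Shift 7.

Batches: perfect squares: 5², 6², 7², …, so 25, 36, 49, 64, 81 → 100 → 121.
Parts goes 16, 27, 40, 55, 72 → 91 → 112 (always 9 less than the batches).
Putting the parts together: 100 batches, 91 parts and then 121 batches, 112 parts.

100 batches, 91 parts; 121 batches, 112 parts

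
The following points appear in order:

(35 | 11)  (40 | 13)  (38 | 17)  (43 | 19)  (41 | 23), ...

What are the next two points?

First coordinate: alternating steps +5, −2, +5, −2, …, so 35, 40, 38, 43, 41 → 46 → 44.
Second coordinate: 11, 13, 17, 19, 23 → 25 → 29 (alternating steps +2, +4, +2, +4, …).
So the next two points are (46 | 25) and (44 | 29).

(46 | 25), (44 | 29)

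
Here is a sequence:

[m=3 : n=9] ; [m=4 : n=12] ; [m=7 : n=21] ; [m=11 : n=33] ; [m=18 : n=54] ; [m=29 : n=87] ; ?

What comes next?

M: 3, 4, 7, 11, 18, 29 → 47 (each term is the sum of the two before it).
N: 9, 12, 21, 33, 54, 87 → 141 (always 3 × the m).
Putting it together: [m=47 : n=141].

[m=47 : n=141]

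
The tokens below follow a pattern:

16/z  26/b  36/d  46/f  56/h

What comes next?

First component goes 16, 26, 36, 46, 56 → 66 (+10 each step).
Letter: z, b, d, f, h → j (letters move forward 2 places in the alphabet, wrapping Z→A).
So the next token is 66/j.

66/j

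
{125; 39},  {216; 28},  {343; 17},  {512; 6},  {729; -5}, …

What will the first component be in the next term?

First component — perfect cubes: 5³, 6³, 7³, …: 125, 216, 343, 512, 729 → 1000.

1000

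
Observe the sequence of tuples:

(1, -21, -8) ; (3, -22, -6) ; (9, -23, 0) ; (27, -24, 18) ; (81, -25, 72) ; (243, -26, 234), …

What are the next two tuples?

First component: 1, 3, 9, 27, 81, 243 → 729 → 2187 (×3 each step).
Second component: −1 each step; -21, -22, -23, -24, -25, -26 → -27 → -28.
Third component: -8, -6, 0, 18, 72, 234 → 720 → 2178 (always 9 less than the first component).
Putting the parts together: (729, -27, 720) and then (2187, -28, 2178).

(729, -27, 720), (2187, -28, 2178)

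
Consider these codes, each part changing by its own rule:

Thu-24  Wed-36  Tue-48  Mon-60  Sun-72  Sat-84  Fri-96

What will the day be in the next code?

Day: Thu, Wed, Tue, Mon, Sun, Sat, Fri → Thu (runs backward through the weekdays Mon→Sun).

Thu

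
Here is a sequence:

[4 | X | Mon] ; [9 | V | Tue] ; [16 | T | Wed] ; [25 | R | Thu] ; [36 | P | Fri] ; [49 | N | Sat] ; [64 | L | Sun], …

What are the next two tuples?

[81 | J | Mon], [100 | H | Tue]

First coordinate — perfect squares: 2², 3², 4², …: 4, 9, 16, 25, 36, 49, 64 → 81 → 100.
Letter: letters move back 2 places in the alphabet, so X, V, T, R, P, N, L → J → H.
Day: Mon, Tue, Wed, Thu, Fri, Sat, Sun → Mon → Tue (runs through the weekdays Mon→Sun).
So the next two tuples are [81 | J | Mon] and [100 | H | Tue].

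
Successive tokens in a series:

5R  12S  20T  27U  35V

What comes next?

First component: 5, 12, 20, 27, 35 → 42 (alternating steps +7, +8, +7, +8, …).
Letter: R, S, T, U, V → W (letters move forward 1 place in the alphabet).
So the next token is 42W.

42W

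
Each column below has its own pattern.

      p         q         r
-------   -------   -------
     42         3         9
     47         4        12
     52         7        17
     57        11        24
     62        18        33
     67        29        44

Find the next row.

For the column p, +5 each step: 42, 47, 52, 57, 62, 67 → 72.
Column q: each term is the sum of the two before it, so 3, 4, 7, 11, 18, 29 → 47.
Column r — differences are 3, 5, 7, … (increasing by 2 each time): 9, 12, 17, 24, 33, 44 → 57.
So the next row is 72  47  57.

72  47  57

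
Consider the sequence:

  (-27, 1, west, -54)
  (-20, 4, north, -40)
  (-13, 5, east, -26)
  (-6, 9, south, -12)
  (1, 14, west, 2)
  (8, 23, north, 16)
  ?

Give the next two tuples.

First slot — +7 each step: -27, -20, -13, -6, 1, 8 → 15 → 22.
Second slot: each term is the sum of the two before it, so 1, 4, 5, 9, 14, 23 → 37 → 60.
Direction — repeats west → north → east → south: west, north, east, south, west, north → east → south.
Fourth slot — always 2 × the first slot: -54, -40, -26, -12, 2, 16 → 30 → 44.
Putting the parts together: (15, 37, east, 30) and then (22, 60, south, 44).

(15, 37, east, 30), (22, 60, south, 44)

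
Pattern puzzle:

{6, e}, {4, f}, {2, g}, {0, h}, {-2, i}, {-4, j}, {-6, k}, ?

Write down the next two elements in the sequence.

{-8, l}, {-10, m}

First entry goes 6, 4, 2, 0, -2, -4, -6 → -8 → -10 (−2 each step).
Letter goes e, f, g, h, i, j, k → l → m (letters move forward 1 place in the alphabet).
So the next two elements are {-8, l} and {-10, m}.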